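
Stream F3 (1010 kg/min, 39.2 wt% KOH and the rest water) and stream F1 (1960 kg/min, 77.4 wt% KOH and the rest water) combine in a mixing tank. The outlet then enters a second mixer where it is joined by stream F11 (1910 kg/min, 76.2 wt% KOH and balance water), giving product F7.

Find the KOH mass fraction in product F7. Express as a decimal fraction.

Overall, product flow = 4880 kg/min.
KOH in = 1010×0.392 + 1960×0.774 + 1910×0.762 = 3368.4 kg/min.
KOH fraction in F7 = 0.6902.

0.6902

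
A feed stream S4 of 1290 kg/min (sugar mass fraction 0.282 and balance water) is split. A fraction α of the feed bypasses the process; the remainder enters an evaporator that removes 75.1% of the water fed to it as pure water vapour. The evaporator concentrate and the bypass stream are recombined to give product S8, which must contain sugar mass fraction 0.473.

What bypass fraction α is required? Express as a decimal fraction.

0.251

All 1290×0.282 = 363.78 kg/min of sugar reaches S8, so S8 = 363.78/0.473 = 769.09 kg/min and vapour = 520.91 kg/min.
The evaporator receives (1−α)·1290 of feed at 0.718 water and removes 0.751 of that water:
0.751×0.718×(1−α)×1290 = 520.91
(1−α) = 520.91/695.59 = 0.7489;  α = 0.2511.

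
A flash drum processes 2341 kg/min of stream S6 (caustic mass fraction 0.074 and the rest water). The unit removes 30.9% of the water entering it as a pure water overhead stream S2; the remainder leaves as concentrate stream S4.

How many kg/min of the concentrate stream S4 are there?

1671 kg/min

water entering = 2341×0.926 = 2167.8 kg/min; overhead removed = 0.309×2167.8 = 669.84 kg/min.
Concentrate = 2341 − 669.84 = 1671.2 kg/min.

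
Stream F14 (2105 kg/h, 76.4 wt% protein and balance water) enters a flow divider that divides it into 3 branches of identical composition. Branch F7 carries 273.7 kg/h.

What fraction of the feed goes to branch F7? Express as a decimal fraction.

0.130

Fraction to F7 = 273.7/2105 = 0.1300.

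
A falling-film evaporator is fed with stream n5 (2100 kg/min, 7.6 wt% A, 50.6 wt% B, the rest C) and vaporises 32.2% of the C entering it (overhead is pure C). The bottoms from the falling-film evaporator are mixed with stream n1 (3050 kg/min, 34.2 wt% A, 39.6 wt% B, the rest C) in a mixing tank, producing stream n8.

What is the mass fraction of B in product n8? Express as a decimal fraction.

0.466

Vapour removed = 0.322×0.418×2100 = 282.65 kg/min; concentrate = 1817.3 kg/min.
B reaching the mixer = 1062.6 (from concentrate) + 3050×0.396 = 2270.4 kg/min.
Product flow = 1817.3 + 3050 = 4867.3 kg/min; B fraction = 0.466.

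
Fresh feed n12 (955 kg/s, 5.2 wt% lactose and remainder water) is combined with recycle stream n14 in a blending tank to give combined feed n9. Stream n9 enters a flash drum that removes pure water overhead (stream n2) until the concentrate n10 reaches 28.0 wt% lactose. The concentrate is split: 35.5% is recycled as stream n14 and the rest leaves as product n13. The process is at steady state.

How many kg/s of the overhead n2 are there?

777.6 kg/s

Overall lactose balance (none leaves overhead): lactose in fresh feed = lactose in product, i.e. 955×0.052 = (1−0.355)·n10·0.280.
n10 = 49.66/(0.280×0.645) = 274.97 kg/s.
Recycle n14 = 0.355×274.97 = 97.615 kg/s.
Combined feed n9 = 955 + 97.615 = 1052.6 kg/s.
Overhead n2 = n9 − n10 = 1052.6 − 274.97 = 777.64 kg/s.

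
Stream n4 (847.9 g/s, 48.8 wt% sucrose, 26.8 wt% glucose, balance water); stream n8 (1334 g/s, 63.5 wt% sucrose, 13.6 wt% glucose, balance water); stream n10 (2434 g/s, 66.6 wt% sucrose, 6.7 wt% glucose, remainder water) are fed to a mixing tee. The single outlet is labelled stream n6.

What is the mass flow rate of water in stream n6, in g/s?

1162 g/s

water out = water in = 847.9×0.244 + 1334×0.229 + 2434×0.267 = 1162.3 g/s.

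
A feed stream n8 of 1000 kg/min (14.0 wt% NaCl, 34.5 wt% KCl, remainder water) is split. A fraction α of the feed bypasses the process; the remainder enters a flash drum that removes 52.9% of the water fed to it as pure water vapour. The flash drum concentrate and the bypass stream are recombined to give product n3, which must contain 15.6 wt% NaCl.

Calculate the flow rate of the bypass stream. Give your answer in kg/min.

623.5 kg/min

All 1000×0.140 = 140 kg/min of NaCl reaches n3, so n3 = 140/0.156 = 897.44 kg/min and vapour = 102.56 kg/min.
The evaporator receives (1−α)·1000 of feed at 0.515 water and removes 0.529 of that water:
0.529×0.515×(1−α)×1000 = 102.56
(1−α) = 102.56/272.44 = 0.3765;  α = 0.6235.
Bypass flow = 0.6235×1000 = 623.53 kg/min.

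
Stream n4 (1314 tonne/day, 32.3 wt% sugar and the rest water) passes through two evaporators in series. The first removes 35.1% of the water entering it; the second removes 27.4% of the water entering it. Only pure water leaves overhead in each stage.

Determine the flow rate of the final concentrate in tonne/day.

843.6 tonne/day

water in feed = 1314×0.677 = 889.58 tonne/day.
After stage 1: water left = (1−0.351)×889.58 = 577.34; stream total = 1001.8 tonne/day.
After stage 2: water left = (1−0.274)×577.34 = 419.15; final concentrate = 843.57 tonne/day.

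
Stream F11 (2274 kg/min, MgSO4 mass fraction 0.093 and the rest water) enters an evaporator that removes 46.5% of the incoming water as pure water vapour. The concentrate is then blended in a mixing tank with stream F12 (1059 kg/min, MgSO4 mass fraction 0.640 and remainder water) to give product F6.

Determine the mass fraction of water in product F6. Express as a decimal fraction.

0.625

Vapour removed = 0.465×0.907×2274 = 959.07 kg/min; concentrate = 1314.9 kg/min.
water reaching the mixer = 1103.4 (from concentrate) + 1059×0.360 = 1484.7 kg/min.
Product flow = 1314.9 + 1059 = 2373.9 kg/min; water fraction = 0.625.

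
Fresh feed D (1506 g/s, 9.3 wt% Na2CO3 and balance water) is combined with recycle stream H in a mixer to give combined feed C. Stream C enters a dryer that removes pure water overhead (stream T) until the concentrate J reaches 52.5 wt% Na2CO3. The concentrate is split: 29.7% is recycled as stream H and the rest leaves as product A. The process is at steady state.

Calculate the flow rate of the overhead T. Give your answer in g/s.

Overall Na2CO3 balance (none leaves overhead): Na2CO3 in fresh feed = Na2CO3 in product, i.e. 1506×0.093 = (1−0.297)·J·0.525.
J = 140.06/(0.525×0.703) = 379.48 g/s.
Recycle H = 0.297×379.48 = 112.71 g/s.
Combined feed C = 1506 + 112.71 = 1618.7 g/s.
Overhead T = C − J = 1618.7 − 379.48 = 1239.2 g/s.

1239 g/s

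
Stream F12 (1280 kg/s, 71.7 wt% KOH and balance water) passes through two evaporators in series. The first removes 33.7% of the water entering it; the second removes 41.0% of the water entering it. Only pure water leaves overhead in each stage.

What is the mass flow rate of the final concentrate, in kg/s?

1059 kg/s

water in feed = 1280×0.283 = 362.24 kg/s.
After stage 1: water left = (1−0.337)×362.24 = 240.17; stream total = 1157.9 kg/s.
After stage 2: water left = (1−0.410)×240.17 = 141.7; final concentrate = 1059.5 kg/s.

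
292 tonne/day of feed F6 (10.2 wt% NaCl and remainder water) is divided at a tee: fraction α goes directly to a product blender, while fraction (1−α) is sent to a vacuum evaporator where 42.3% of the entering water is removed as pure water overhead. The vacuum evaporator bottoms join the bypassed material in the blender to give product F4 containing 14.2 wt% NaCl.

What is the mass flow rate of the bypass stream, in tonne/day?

All 292×0.102 = 29.784 tonne/day of NaCl reaches F4, so F4 = 29.784/0.142 = 209.75 tonne/day and vapour = 82.254 tonne/day.
The evaporator receives (1−α)·292 of feed at 0.898 water and removes 0.423 of that water:
0.423×0.898×(1−α)×292 = 82.254
(1−α) = 82.254/110.92 = 0.7416;  α = 0.2584.
Bypass flow = 0.2584×292 = 75.46 tonne/day.

75.46 tonne/day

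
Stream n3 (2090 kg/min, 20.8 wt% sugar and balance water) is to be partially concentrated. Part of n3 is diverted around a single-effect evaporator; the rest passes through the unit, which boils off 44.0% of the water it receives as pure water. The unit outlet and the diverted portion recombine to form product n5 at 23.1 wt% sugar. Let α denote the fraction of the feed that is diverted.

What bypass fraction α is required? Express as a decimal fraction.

All 2090×0.208 = 434.72 kg/min of sugar reaches n5, so n5 = 434.72/0.231 = 1881.9 kg/min and vapour = 208.1 kg/min.
The evaporator receives (1−α)·2090 of feed at 0.792 water and removes 0.440 of that water:
0.440×0.792×(1−α)×2090 = 208.1
(1−α) = 208.1/728.32 = 0.2857;  α = 0.7143.

0.714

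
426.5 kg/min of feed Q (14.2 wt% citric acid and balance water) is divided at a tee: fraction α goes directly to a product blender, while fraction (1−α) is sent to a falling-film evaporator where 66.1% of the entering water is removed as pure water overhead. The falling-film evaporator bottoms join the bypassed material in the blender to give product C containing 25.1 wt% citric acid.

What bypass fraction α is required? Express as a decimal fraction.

All 426.5×0.142 = 60.563 kg/min of citric acid reaches C, so C = 60.563/0.251 = 241.29 kg/min and vapour = 185.21 kg/min.
The evaporator receives (1−α)·426.5 of feed at 0.858 water and removes 0.661 of that water:
0.661×0.858×(1−α)×426.5 = 185.21
(1−α) = 185.21/241.88 = 0.7657;  α = 0.2343.

0.234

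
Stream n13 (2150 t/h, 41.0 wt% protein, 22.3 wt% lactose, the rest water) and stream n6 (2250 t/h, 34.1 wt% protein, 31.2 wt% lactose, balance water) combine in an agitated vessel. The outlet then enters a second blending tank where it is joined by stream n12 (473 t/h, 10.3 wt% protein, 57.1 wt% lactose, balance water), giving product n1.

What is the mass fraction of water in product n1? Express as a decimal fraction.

0.3538

Overall, product flow = 4873 t/h.
water in = 2150×0.367 + 2250×0.347 + 473×0.326 = 1724 t/h.
water fraction in n1 = 0.3538.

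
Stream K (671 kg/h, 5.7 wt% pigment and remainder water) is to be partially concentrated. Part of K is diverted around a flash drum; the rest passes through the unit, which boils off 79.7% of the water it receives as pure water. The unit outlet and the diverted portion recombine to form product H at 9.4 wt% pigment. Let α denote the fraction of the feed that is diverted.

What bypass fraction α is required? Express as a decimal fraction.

0.476

All 671×0.057 = 38.247 kg/h of pigment reaches H, so H = 38.247/0.094 = 406.88 kg/h and vapour = 264.12 kg/h.
The evaporator receives (1−α)·671 of feed at 0.943 water and removes 0.797 of that water:
0.797×0.943×(1−α)×671 = 264.12
(1−α) = 264.12/504.3 = 0.5237;  α = 0.4763.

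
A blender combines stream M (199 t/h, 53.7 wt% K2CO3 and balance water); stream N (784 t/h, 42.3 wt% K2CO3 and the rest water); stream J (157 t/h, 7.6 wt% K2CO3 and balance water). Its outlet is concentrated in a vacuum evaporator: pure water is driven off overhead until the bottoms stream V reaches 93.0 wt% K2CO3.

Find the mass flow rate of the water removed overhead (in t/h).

K2CO3 entering = 199×0.537 + 784×0.423 + 157×0.076 = 450.43 t/h.
All K2CO3 reports to V, so V = 450.43/0.930 = 484.33 t/h.
Total feed = 1140 t/h; overhead = 1140 − 484.33 = 655.67 t/h.

655.7 t/h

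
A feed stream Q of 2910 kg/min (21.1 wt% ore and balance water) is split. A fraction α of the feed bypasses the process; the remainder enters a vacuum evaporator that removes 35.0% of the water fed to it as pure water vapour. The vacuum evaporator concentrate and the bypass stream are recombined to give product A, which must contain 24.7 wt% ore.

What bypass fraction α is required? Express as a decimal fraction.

0.472

All 2910×0.211 = 614.01 kg/min of ore reaches A, so A = 614.01/0.247 = 2485.9 kg/min and vapour = 424.13 kg/min.
The evaporator receives (1−α)·2910 of feed at 0.789 water and removes 0.350 of that water:
0.350×0.789×(1−α)×2910 = 424.13
(1−α) = 424.13/803.6 = 0.5278;  α = 0.4722.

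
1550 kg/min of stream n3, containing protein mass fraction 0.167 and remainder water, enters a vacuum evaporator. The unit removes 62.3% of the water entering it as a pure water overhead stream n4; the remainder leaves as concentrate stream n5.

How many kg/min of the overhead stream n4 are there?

804.4 kg/min

water entering = 1550×0.833 = 1291.1 kg/min; overhead removed = 0.623×1291.1 = 804.39 kg/min.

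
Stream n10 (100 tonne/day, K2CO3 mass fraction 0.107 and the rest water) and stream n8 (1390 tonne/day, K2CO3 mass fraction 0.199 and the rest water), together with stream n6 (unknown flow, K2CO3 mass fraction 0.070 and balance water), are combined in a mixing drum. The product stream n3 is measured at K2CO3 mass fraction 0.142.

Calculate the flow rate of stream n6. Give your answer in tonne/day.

1052 tonne/day

Let n6 be the unknown flow. Total out = 1490 + n6.
K2CO3 balance: 287.31 + 0.070·n6 = 0.142·(1490 + n6)
(0.070 − 0.142)·n6 = 0.142×1490 − 287.31 = -75.73
n6 = -75.73 / -0.072 = 1051.8 tonne/day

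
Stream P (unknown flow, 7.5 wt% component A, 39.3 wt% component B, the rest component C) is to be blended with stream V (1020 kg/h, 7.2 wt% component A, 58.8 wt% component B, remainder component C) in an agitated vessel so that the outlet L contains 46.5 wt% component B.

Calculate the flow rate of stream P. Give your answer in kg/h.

1742 kg/h

Let P be the unknown flow. Total out = 1020 + P.
component B balance: 599.76 + 0.393·P = 0.465·(1020 + P)
(0.393 − 0.465)·P = 0.465×1020 − 599.76 = -125.46
P = -125.46 / -0.072 = 1742.5 kg/h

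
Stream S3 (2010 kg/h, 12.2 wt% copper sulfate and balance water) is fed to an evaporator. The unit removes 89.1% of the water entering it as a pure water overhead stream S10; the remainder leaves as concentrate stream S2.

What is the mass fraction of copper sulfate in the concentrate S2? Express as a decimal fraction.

0.560

copper sulfate is not removed: 2010×0.122 = 245.22 kg/h of copper sulfate enters S2.
water entering = 2010×0.878 = 1764.8 kg/h; overhead removed = 0.891×1764.8 = 1572.4 kg/h.
Concentrate = 2010 − 1572.4 = 437.58 kg/h.
Mass fraction = 245.22/437.58 = 0.560.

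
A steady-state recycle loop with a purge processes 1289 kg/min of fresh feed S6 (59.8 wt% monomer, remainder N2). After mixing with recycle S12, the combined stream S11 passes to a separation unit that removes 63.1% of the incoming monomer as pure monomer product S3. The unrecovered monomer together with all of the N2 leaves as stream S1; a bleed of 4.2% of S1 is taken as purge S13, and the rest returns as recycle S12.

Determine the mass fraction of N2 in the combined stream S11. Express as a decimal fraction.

N2 enters only via S6 and leaves only via the purge: 1289×0.402 = 0.042×(N2 in S1), and the separation unit passes all N2, so N2 in S11 = N2 in S1 = 12338 kg/min.
monomer in S11: m_A = 1289×0.598 + (1−0.042)·(1−0.631)·m_A, so m_A = 770.82/0.6465 = 1192.3 kg/min.
S11 = 1192.3 + 12338 = 13530 kg/min.
N2 fraction in S11 = 12338/13530 = 0.912.

0.912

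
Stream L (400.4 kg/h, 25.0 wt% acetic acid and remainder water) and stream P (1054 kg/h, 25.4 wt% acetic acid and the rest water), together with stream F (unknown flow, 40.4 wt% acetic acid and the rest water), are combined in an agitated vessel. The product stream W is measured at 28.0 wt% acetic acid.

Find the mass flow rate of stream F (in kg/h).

Let F be the unknown flow. Total out = 1454.4 + F.
acetic acid balance: 367.82 + 0.404·F = 0.280·(1454.4 + F)
(0.404 − 0.280)·F = 0.280×1454.4 − 367.82 = 39.416
F = 39.416 / 0.124 = 317.87 kg/h

317.9 kg/h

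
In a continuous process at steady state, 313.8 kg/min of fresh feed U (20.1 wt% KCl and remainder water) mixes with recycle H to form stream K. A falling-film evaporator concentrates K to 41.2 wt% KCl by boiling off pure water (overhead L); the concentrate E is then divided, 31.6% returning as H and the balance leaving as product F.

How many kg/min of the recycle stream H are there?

70.73 kg/min

Overall KCl balance (none leaves overhead): KCl in fresh feed = KCl in product, i.e. 313.8×0.201 = (1−0.316)·E·0.412.
E = 63.074/(0.412×0.684) = 223.82 kg/min.
Recycle H = 0.316×223.82 = 70.727 kg/min.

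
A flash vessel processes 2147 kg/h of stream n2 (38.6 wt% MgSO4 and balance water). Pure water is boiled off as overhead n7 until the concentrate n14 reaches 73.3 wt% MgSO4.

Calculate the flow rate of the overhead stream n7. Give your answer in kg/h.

MgSO4 is conserved: 2147×0.386 = 828.74 kg/h all reports to the concentrate.
Concentrate = 828.74/(target fraction) = 1130.6 kg/h.
Overhead = 2147 − 1130.6 = 1016.4 kg/h.

1016 kg/h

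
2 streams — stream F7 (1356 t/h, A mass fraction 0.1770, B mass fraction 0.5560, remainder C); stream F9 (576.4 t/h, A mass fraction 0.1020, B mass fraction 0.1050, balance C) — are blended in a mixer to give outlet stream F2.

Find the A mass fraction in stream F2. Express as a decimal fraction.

Total flow out = 1356 + 576.4 = 1932.4 t/h.
A in = 1356×0.177 + 576.4×0.102 = 298.8 t/h.
A mass fraction in F2 = 298.8/1932.4 = 0.1546.

0.1546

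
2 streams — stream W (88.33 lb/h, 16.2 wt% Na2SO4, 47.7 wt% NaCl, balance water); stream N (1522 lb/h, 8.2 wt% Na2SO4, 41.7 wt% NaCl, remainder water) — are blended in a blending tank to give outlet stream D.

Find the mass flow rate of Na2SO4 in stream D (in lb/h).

139.1 lb/h

Na2SO4 out = Na2SO4 in = 88.33×0.162 + 1522×0.082 = 139.11 lb/h.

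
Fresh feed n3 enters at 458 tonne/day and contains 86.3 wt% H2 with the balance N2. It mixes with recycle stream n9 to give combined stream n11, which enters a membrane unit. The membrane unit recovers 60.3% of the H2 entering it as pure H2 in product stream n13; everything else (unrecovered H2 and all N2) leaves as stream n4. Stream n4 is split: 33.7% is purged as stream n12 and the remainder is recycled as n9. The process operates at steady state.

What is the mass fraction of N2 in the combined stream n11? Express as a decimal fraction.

N2 enters only via n3 and leaves only via the purge: 458×0.137 = 0.337×(N2 in n4), and the membrane unit passes all N2, so N2 in n11 = N2 in n4 = 186.19 tonne/day.
H2 in n11: m_A = 458×0.863 + (1−0.337)·(1−0.603)·m_A, so m_A = 395.25/0.7368 = 536.45 tonne/day.
n11 = 536.45 + 186.19 = 722.64 tonne/day.
N2 fraction in n11 = 186.19/722.64 = 0.258.

0.258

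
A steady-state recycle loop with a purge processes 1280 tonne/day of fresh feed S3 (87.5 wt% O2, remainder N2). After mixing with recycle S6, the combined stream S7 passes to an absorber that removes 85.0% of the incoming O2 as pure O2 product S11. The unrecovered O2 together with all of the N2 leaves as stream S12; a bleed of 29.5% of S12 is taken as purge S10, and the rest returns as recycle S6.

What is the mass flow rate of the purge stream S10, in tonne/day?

N2 enters only via S3 and leaves only via the purge: 1280×0.125 = 0.295×(N2 in S12), and the absorber passes all N2, so N2 in S7 = N2 in S12 = 542.37 tonne/day.
O2 in S7: m_A = 1280×0.875 + (1−0.295)·(1−0.850)·m_A, so m_A = 1120/0.8942 = 1252.4 tonne/day.
S12 = (1−0.850)×1252.4 + 542.37 = 730.24 tonne/day.
Purge S10 = 0.295×730.24 = 215.42 tonne/day.

215.4 tonne/day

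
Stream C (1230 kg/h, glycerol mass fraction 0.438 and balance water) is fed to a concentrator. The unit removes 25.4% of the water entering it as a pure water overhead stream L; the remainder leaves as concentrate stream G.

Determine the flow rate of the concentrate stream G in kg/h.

water entering = 1230×0.562 = 691.26 kg/h; overhead removed = 0.254×691.26 = 175.58 kg/h.
Concentrate = 1230 − 175.58 = 1054.4 kg/h.

1054 kg/h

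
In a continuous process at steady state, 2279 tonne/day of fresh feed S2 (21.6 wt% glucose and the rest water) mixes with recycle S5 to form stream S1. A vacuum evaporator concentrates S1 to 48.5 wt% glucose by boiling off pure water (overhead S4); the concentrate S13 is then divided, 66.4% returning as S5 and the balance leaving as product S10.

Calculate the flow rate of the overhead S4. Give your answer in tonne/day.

1264 tonne/day

Overall glucose balance (none leaves overhead): glucose in fresh feed = glucose in product, i.e. 2279×0.216 = (1−0.664)·S13·0.485.
S13 = 492.26/(0.485×0.336) = 3020.8 tonne/day.
Recycle S5 = 0.664×3020.8 = 2005.8 tonne/day.
Combined feed S1 = 2279 + 2005.8 = 4284.8 tonne/day.
Overhead S4 = S1 − S13 = 4284.8 − 3020.8 = 1264 tonne/day.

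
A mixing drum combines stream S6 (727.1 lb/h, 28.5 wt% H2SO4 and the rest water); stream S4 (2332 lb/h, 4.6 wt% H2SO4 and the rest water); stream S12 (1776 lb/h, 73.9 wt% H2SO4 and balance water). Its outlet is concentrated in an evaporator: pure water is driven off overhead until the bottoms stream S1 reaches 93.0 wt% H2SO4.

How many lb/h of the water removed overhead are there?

3086 lb/h

H2SO4 entering = 727.1×0.285 + 2332×0.046 + 1776×0.739 = 1627 lb/h.
All H2SO4 reports to S1, so S1 = 1627/0.930 = 1749.4 lb/h.
Total feed = 4835.1 lb/h; overhead = 4835.1 − 1749.4 = 3085.7 lb/h.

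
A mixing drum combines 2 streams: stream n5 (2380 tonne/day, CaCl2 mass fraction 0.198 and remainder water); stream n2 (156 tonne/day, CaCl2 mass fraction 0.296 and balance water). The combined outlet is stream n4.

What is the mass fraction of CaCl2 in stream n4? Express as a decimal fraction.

Total flow out = 2380 + 156 = 2536 tonne/day.
CaCl2 in = 2380×0.198 + 156×0.296 = 517.42 tonne/day.
CaCl2 mass fraction in n4 = 517.42/2536 = 0.204.

0.204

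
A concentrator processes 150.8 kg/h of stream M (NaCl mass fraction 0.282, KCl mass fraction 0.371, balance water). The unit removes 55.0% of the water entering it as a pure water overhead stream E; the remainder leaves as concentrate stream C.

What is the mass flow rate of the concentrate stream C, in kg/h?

water entering = 150.8×0.347 = 52.328 kg/h; overhead removed = 0.550×52.328 = 28.78 kg/h.
Concentrate = 150.8 − 28.78 = 122.02 kg/h.

122 kg/h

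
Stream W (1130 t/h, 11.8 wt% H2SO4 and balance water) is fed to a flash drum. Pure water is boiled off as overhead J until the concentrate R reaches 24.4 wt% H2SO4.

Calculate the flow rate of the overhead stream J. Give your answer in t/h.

583.5 t/h

H2SO4 is conserved: 1130×0.118 = 133.34 t/h all reports to the concentrate.
Concentrate = 133.34/(target fraction) = 546.48 t/h.
Overhead = 1130 − 546.48 = 583.52 t/h.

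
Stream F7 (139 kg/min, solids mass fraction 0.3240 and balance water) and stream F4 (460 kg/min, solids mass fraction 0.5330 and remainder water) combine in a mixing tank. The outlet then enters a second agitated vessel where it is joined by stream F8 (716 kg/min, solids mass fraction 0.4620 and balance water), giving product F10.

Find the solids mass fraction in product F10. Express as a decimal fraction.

Overall, product flow = 1315 kg/min.
solids in = 139×0.324 + 460×0.533 + 716×0.462 = 621.01 kg/min.
solids fraction in F10 = 0.4722.

0.4722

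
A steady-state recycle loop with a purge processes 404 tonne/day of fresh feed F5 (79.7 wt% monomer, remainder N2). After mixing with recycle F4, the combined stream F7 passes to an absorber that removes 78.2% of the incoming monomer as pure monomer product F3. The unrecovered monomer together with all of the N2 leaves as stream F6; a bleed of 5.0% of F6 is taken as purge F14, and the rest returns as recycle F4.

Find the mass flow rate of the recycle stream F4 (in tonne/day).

N2 enters only via F5 and leaves only via the purge: 404×0.203 = 0.050×(N2 in F6), and the absorber passes all N2, so N2 in F7 = N2 in F6 = 1640.2 tonne/day.
monomer in F7: m_A = 404×0.797 + (1−0.050)·(1−0.782)·m_A, so m_A = 321.99/0.7929 = 406.09 tonne/day.
F6 = (1−0.782)×406.09 + 1640.2 = 1728.8 tonne/day.
Recycle F4 = (1−0.050)×1728.8 = 1642.3 tonne/day.

1642 tonne/day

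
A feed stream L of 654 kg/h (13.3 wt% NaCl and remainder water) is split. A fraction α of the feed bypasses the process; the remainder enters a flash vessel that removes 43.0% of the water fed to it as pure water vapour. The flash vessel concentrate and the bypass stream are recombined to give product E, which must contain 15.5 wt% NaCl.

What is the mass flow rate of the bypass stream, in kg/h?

All 654×0.133 = 86.982 kg/h of NaCl reaches E, so E = 86.982/0.155 = 561.17 kg/h and vapour = 92.826 kg/h.
The evaporator receives (1−α)·654 of feed at 0.867 water and removes 0.430 of that water:
0.430×0.867×(1−α)×654 = 92.826
(1−α) = 92.826/243.82 = 0.3807;  α = 0.6193.
Bypass flow = 0.6193×654 = 405.01 kg/h.

405 kg/h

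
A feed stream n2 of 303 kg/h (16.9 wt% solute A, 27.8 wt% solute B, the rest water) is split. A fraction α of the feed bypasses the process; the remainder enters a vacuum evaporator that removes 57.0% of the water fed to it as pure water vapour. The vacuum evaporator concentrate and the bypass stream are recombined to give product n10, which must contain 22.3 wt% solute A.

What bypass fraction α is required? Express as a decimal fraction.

0.232

All 303×0.169 = 51.207 kg/h of solute A reaches n10, so n10 = 51.207/0.223 = 229.63 kg/h and vapour = 73.372 kg/h.
The evaporator receives (1−α)·303 of feed at 0.553 water and removes 0.570 of that water:
0.570×0.553×(1−α)×303 = 73.372
(1−α) = 73.372/95.509 = 0.7682;  α = 0.2318.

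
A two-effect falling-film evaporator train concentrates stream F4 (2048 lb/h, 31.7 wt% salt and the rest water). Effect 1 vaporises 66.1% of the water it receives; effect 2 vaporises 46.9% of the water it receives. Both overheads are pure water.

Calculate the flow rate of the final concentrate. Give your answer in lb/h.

water in feed = 2048×0.683 = 1398.8 lb/h.
After stage 1: water left = (1−0.661)×1398.8 = 474.19; stream total = 1123.4 lb/h.
After stage 2: water left = (1−0.469)×474.19 = 251.79; final concentrate = 901.01 lb/h.

901 lb/h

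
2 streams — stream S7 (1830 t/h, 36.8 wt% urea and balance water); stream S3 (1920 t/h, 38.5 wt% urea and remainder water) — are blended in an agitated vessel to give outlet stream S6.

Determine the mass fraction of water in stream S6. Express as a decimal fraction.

Total flow out = 1830 + 1920 = 3750 t/h.
water in = 1830×0.632 + 1920×0.615 = 2337.4 t/h.
water mass fraction in S6 = 2337.4/3750 = 0.623.

0.623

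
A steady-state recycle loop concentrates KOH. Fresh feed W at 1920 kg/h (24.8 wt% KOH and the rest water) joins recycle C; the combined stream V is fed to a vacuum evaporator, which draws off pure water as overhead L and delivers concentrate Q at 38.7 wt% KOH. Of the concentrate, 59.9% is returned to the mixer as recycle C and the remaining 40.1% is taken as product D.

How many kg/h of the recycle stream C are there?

Overall KOH balance (none leaves overhead): KOH in fresh feed = KOH in product, i.e. 1920×0.248 = (1−0.599)·Q·0.387.
Q = 476.16/(0.387×0.401) = 3068.3 kg/h.
Recycle C = 0.599×3068.3 = 1837.9 kg/h.

1838 kg/h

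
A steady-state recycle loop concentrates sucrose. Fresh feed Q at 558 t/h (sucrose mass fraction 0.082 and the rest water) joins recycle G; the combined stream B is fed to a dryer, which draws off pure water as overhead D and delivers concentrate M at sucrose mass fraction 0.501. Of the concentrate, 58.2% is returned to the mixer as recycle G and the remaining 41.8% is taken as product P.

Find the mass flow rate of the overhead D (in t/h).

466.7 t/h

Overall sucrose balance (none leaves overhead): sucrose in fresh feed = sucrose in product, i.e. 558×0.082 = (1−0.582)·M·0.501.
M = 45.756/(0.501×0.418) = 218.49 t/h.
Recycle G = 0.582×218.49 = 127.16 t/h.
Combined feed B = 558 + 127.16 = 685.16 t/h.
Overhead D = B − M = 685.16 − 218.49 = 466.67 t/h.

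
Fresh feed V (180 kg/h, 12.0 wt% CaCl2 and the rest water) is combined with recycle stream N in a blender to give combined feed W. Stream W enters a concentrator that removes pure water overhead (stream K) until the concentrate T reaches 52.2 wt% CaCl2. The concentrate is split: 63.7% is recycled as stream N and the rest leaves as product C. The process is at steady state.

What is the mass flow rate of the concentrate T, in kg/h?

Overall CaCl2 balance (none leaves overhead): CaCl2 in fresh feed = CaCl2 in product, i.e. 180×0.120 = (1−0.637)·T·0.522.
T = 21.6/(0.522×0.363) = 113.99 kg/h.

114 kg/h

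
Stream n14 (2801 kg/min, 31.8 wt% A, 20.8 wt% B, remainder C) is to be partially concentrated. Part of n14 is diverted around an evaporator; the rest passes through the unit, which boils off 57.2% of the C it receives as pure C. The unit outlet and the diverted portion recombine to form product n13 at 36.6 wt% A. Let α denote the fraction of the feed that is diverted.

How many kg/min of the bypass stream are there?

All 2801×0.318 = 890.72 kg/min of A reaches n13, so n13 = 890.72/0.366 = 2433.7 kg/min and vapour = 367.34 kg/min.
The evaporator receives (1−α)·2801 of feed at 0.474 C and removes 0.572 of that C:
0.572×0.474×(1−α)×2801 = 367.34
(1−α) = 367.34/759.43 = 0.4837;  α = 0.5163.
Bypass flow = 0.5163×2801 = 1446.1 kg/min.

1446 kg/min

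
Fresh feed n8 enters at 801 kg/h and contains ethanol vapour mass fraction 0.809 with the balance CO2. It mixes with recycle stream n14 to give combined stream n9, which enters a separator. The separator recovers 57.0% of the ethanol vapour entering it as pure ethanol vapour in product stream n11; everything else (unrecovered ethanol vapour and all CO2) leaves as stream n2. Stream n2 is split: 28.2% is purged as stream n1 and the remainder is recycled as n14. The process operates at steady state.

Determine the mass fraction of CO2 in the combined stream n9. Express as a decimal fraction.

CO2 enters only via n8 and leaves only via the purge: 801×0.191 = 0.282×(CO2 in n2), and the separator passes all CO2, so CO2 in n9 = CO2 in n2 = 542.52 kg/h.
ethanol vapour in n9: m_A = 801×0.809 + (1−0.282)·(1−0.570)·m_A, so m_A = 648.01/0.6913 = 937.43 kg/h.
n9 = 937.43 + 542.52 = 1480 kg/h.
CO2 fraction in n9 = 542.52/1480 = 0.367.

0.367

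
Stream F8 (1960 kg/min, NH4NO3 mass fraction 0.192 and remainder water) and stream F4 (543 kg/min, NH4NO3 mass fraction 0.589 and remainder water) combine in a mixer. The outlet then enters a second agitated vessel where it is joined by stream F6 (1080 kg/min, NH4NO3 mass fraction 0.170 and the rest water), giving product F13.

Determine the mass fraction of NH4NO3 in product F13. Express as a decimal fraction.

0.246

Overall, product flow = 3583 kg/min.
NH4NO3 in = 1960×0.192 + 543×0.589 + 1080×0.170 = 879.75 kg/min.
NH4NO3 fraction in F13 = 0.246.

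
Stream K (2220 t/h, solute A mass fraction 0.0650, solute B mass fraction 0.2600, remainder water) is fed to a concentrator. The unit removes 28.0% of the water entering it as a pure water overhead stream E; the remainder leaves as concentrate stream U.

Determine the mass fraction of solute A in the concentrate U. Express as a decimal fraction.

solute A is not removed: 2220×0.065 = 144.3 t/h of solute A enters U.
water entering = 2220×0.675 = 1498.5 t/h; overhead removed = 0.280×1498.5 = 419.58 t/h.
Concentrate = 2220 − 419.58 = 1800.4 t/h.
Mass fraction = 144.3/1800.4 = 0.0801.

0.0801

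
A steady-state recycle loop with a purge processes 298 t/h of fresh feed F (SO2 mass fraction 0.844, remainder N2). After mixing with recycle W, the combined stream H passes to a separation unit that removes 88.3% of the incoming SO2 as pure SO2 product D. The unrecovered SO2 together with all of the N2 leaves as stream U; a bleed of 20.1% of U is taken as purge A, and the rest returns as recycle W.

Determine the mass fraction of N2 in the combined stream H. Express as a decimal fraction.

0.455

N2 enters only via F and leaves only via the purge: 298×0.156 = 0.201×(N2 in U), and the separation unit passes all N2, so N2 in H = N2 in U = 231.28 t/h.
SO2 in H: m_A = 298×0.844 + (1−0.201)·(1−0.883)·m_A, so m_A = 251.51/0.9065 = 277.45 t/h.
H = 277.45 + 231.28 = 508.73 t/h.
N2 fraction in H = 231.28/508.73 = 0.455.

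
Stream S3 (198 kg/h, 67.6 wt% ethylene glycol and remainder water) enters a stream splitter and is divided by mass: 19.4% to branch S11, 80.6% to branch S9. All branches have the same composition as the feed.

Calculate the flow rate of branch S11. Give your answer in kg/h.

38.41 kg/h

Branch S11 flow = 0.194×198 = 38.412 kg/h.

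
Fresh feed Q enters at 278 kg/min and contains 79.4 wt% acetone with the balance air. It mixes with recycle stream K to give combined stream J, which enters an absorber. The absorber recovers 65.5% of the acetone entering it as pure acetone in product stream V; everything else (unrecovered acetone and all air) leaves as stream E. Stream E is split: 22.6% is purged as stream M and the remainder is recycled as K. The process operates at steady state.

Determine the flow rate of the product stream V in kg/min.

197.3 kg/min

acetone in J: m_A = 278×0.794 + (1−0.226)·(1−0.655)·m_A, so m_A = 220.73/0.7330 = 301.15 kg/min.
Product V = 0.655×301.15 = 197.25 kg/min.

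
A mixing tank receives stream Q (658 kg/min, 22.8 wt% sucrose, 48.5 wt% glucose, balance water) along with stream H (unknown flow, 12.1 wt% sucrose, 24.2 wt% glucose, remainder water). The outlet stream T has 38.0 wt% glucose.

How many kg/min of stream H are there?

500.7 kg/min

Let H be the unknown flow. Total out = 658 + H.
glucose balance: 319.13 + 0.242·H = 0.380·(658 + H)
(0.242 − 0.380)·H = 0.380×658 − 319.13 = -69.09
H = -69.09 / -0.138 = 500.65 kg/min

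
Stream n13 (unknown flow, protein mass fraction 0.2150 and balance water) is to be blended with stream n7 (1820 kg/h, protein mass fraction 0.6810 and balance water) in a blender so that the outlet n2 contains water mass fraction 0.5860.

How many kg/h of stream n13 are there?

2442 kg/h

Let n13 be the unknown flow. Total out = 1820 + n13.
water balance: 580.58 + 0.785·n13 = 0.586·(1820 + n13)
(0.785 − 0.586)·n13 = 0.586×1820 − 580.58 = 485.94
n13 = 485.94 / 0.199 = 2441.9 kg/h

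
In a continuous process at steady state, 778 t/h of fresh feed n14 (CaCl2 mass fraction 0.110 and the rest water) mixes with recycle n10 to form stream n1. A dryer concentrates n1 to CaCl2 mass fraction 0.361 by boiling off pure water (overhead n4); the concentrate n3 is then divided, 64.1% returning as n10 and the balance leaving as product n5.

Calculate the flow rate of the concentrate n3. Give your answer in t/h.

660.3 t/h

Overall CaCl2 balance (none leaves overhead): CaCl2 in fresh feed = CaCl2 in product, i.e. 778×0.110 = (1−0.641)·n3·0.361.
n3 = 85.58/(0.361×0.359) = 660.34 t/h.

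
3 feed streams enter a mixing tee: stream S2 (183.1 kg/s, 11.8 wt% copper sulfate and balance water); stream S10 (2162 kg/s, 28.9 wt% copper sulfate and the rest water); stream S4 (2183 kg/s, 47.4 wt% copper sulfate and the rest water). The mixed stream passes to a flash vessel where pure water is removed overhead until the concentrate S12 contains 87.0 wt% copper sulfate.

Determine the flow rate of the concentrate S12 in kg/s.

copper sulfate entering = 183.1×0.118 + 2162×0.289 + 2183×0.474 = 1681.2 kg/s.
All copper sulfate reports to S12, so S12 = 1681.2/0.870 = 1932.4 kg/s.

1932 kg/s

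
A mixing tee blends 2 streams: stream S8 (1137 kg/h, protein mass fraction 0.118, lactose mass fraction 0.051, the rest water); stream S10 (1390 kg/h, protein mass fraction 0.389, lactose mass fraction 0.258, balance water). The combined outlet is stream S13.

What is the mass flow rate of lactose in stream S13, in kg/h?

416.6 kg/h

lactose out = lactose in = 1137×0.051 + 1390×0.258 = 416.61 kg/h.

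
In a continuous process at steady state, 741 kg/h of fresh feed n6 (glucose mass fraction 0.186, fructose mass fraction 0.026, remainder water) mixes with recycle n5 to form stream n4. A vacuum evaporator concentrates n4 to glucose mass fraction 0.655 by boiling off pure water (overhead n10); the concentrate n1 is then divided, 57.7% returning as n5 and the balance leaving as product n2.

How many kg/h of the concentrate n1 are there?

497.5 kg/h

Overall glucose balance (none leaves overhead): glucose in fresh feed = glucose in product, i.e. 741×0.186 = (1−0.577)·n1·0.655.
n1 = 137.83/(0.655×0.423) = 497.45 kg/h.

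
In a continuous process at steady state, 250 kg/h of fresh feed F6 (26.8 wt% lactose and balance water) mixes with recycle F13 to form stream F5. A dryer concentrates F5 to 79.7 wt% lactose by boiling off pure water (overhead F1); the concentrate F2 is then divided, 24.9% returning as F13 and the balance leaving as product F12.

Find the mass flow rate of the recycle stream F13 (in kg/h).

Overall lactose balance (none leaves overhead): lactose in fresh feed = lactose in product, i.e. 250×0.268 = (1−0.249)·F2·0.797.
F2 = 67/(0.797×0.751) = 111.94 kg/h.
Recycle F13 = 0.249×111.94 = 27.872 kg/h.

27.87 kg/h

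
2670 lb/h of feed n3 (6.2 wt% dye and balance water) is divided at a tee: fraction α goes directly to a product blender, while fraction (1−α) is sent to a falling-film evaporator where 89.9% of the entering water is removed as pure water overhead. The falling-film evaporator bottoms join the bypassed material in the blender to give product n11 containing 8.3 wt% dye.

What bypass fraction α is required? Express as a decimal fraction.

0.700

All 2670×0.062 = 165.54 lb/h of dye reaches n11, so n11 = 165.54/0.083 = 1994.5 lb/h and vapour = 675.54 lb/h.
The evaporator receives (1−α)·2670 of feed at 0.938 water and removes 0.899 of that water:
0.899×0.938×(1−α)×2670 = 675.54
(1−α) = 675.54/2251.5 = 0.3000;  α = 0.7000.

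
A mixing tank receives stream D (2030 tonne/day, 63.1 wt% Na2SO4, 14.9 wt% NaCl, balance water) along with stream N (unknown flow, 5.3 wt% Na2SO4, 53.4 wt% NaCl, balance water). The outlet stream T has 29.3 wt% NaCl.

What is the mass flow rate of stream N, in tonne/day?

1213 tonne/day

Let N be the unknown flow. Total out = 2030 + N.
NaCl balance: 302.47 + 0.534·N = 0.293·(2030 + N)
(0.534 − 0.293)·N = 0.293×2030 − 302.47 = 292.32
N = 292.32 / 0.241 = 1212.9 tonne/day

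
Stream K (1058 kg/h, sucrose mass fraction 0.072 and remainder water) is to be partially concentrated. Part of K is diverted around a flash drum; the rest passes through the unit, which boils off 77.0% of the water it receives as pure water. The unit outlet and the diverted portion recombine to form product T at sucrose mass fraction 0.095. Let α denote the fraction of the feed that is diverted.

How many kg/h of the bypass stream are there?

All 1058×0.072 = 76.176 kg/h of sucrose reaches T, so T = 76.176/0.095 = 801.85 kg/h and vapour = 256.15 kg/h.
The evaporator receives (1−α)·1058 of feed at 0.928 water and removes 0.770 of that water:
0.770×0.928×(1−α)×1058 = 256.15
(1−α) = 256.15/756 = 0.3388;  α = 0.6612.
Bypass flow = 0.6612×1058 = 699.53 kg/h.

699.5 kg/h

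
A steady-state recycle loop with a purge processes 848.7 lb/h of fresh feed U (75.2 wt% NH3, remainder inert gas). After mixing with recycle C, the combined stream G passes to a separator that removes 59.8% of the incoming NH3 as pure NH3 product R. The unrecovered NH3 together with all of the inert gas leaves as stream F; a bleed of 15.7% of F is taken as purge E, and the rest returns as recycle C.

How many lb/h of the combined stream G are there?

2306 lb/h

inert gas enters only via U and leaves only via the purge: 848.7×0.248 = 0.157×(inert gas in F), and the separator passes all inert gas, so inert gas in G = inert gas in F = 1340.6 lb/h.
NH3 in G: m_A = 848.7×0.752 + (1−0.157)·(1−0.598)·m_A, so m_A = 638.22/0.6611 = 965.37 lb/h.
G = 965.37 + 1340.6 = 2306 lb/h.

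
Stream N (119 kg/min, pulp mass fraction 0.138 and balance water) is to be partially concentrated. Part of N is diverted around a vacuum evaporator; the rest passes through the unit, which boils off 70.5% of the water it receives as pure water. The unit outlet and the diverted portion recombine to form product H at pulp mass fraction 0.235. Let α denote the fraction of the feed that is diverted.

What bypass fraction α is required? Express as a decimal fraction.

All 119×0.138 = 16.422 kg/min of pulp reaches H, so H = 16.422/0.235 = 69.881 kg/min and vapour = 49.119 kg/min.
The evaporator receives (1−α)·119 of feed at 0.862 water and removes 0.705 of that water:
0.705×0.862×(1−α)×119 = 49.119
(1−α) = 49.119/72.317 = 0.6792;  α = 0.3208.

0.321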